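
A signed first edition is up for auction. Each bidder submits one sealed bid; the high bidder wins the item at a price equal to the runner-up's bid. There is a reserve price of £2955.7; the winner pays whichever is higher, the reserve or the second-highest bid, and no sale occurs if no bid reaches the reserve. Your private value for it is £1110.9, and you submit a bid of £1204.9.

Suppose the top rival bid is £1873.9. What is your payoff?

Your bid £1204.9 is below the highest competing bid £1873.9, so you lose. Payoff £0.

£0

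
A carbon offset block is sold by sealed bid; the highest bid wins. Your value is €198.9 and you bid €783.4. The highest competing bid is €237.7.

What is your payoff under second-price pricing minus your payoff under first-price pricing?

€545.7

You have the highest bid, so you win under either rule.
Second-price: pay €237.7 → payoff −€38.8.
First-price: pay your own bid €783.4 → payoff −€584.5.
Difference = −€38.8 − (−€584.5) = €545.7.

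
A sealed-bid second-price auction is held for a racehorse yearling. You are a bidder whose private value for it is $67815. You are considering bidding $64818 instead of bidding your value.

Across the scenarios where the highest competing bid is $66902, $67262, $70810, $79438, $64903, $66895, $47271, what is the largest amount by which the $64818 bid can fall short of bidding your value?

$66902: truthful gives $913, deviation gives $0 → loss $913.
$67262: truthful gives $553, deviation gives $0 → loss $553.
$70810: same outcome either way → loss $0.
$79438: same outcome either way → loss $0.
$64903: truthful gives $2912, deviation gives $0 → loss $2912.
$66895: truthful gives $920, deviation gives $0 → loss $920.
$47271: same outcome either way → loss $0.
Maximum loss: $2912.

$2912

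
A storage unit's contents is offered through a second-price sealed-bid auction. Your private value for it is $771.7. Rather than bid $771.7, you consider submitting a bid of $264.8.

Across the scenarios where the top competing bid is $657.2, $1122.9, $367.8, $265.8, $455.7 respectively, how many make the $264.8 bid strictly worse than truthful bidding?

The deviation hurts exactly when the highest competing bid lies strictly between $264.8 and $771.7 — underbidding then forfeits a profitable win.
$657.2: inside the interval → strictly worse (loss $114.5).
$1122.9: above both → same outcome either way.
$367.8: inside the interval → strictly worse (loss $403.9).
$265.8: inside the interval → strictly worse (loss $505.9).
$455.7: inside the interval → strictly worse (loss $316).
Count: 4.

4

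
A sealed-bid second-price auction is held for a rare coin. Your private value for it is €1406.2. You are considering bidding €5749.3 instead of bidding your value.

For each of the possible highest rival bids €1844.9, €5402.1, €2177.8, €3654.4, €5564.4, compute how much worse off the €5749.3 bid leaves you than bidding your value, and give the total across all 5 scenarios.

The deviation costs you only when the competing bid falls strictly between €1406.2 and €5749.3; elsewhere both bids give the same outcome.
€1844.9: truthful payoff €0, deviation payoff −€438.7 → loss €438.7.
€5402.1: truthful payoff €0, deviation payoff −€3995.9 → loss €3995.9.
€2177.8: truthful payoff €0, deviation payoff −€771.6 → loss €771.6.
€3654.4: truthful payoff €0, deviation payoff −€2248.2 → loss €2248.2.
€5564.4: truthful payoff €0, deviation payoff −€4158.2 → loss €4158.2.
Total loss = €438.7 + €3995.9 + €771.6 + €2248.2 + €4158.2 = €11612.6.

€11612.6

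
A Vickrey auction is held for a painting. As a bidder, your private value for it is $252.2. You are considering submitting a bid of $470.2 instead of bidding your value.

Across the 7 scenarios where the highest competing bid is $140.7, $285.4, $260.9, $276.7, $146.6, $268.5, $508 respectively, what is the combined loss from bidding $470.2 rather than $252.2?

$82.7

The deviation costs you only when the competing bid falls strictly between $252.2 and $470.2; elsewhere both bids give the same outcome.
$140.7: outcomes coincide → loss $0.
$285.4: truthful payoff $0, deviation payoff −$33.2 → loss $33.2.
$260.9: truthful payoff $0, deviation payoff −$8.7 → loss $8.7.
$276.7: truthful payoff $0, deviation payoff −$24.5 → loss $24.5.
$146.6: outcomes coincide → loss $0.
$268.5: truthful payoff $0, deviation payoff −$16.3 → loss $16.3.
$508: outcomes coincide → loss $0.
Total loss = $33.2 + $8.7 + $24.5 + $16.3 = $82.7.
Truthful bidding weakly dominates here: raising your bid can only win items priced above your value, and lowering it can only forfeit items priced below.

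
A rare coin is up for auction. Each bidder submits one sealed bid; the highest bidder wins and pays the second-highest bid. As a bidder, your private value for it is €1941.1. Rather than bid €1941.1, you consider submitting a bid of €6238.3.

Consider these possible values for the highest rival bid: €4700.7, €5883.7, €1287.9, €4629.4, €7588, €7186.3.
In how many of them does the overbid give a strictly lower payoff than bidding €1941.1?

3

The deviation hurts exactly when the highest competing bid lies strictly between €1941.1 and €6238.3 — overbidding then wins at a price above your value.
€4700.7: inside the interval → strictly worse (loss €2759.6).
€5883.7: inside the interval → strictly worse (loss €3942.6).
€1287.9: below both → same outcome either way.
€4629.4: inside the interval → strictly worse (loss €2688.3).
€7588: above both → same outcome either way.
€7186.3: above both → same outcome either way.
Count: 3.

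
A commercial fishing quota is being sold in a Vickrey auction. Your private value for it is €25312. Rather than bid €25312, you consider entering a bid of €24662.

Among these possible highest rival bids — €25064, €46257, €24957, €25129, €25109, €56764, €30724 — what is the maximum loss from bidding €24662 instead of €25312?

€355

€25064: truthful gives €248, deviation gives €0 → loss €248.
€46257: same outcome either way → loss €0.
€24957: truthful gives €355, deviation gives €0 → loss €355.
€25129: truthful gives €183, deviation gives €0 → loss €183.
€25109: truthful gives €203, deviation gives €0 → loss €203.
€56764: same outcome either way → loss €0.
€30724: same outcome either way → loss €0.
Maximum loss: €355.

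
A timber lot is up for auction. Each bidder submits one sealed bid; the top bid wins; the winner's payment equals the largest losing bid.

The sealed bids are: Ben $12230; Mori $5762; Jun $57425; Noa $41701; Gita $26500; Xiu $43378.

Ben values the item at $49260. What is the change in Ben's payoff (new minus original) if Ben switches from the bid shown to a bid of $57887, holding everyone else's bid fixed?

The highest bid among the other bidders is $57425; Ben's bid doesn't change that.
Original bid $12230: Ben is not highest (top rival bid is $57425); payoff $0.
Alternative bid $57887: Ben is highest, pays the top rival bid $57425; payoff $49260 − $57425 = −$8165.
Change in payoff = −$8165 − ($0) = −$8165.

−$8165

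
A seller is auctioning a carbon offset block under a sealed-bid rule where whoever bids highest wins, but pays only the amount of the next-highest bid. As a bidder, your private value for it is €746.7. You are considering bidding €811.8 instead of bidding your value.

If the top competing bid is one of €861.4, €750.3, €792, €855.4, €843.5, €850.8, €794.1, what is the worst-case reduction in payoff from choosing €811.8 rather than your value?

€47.4

€861.4: same outcome either way → loss €0.
€750.3: truthful gives €0, deviation gives −€3.6 → loss €3.6.
€792: truthful gives €0, deviation gives −€45.3 → loss €45.3.
€855.4: same outcome either way → loss €0.
€843.5: same outcome either way → loss €0.
€850.8: same outcome either way → loss €0.
€794.1: truthful gives €0, deviation gives −€47.4 → loss €47.4.
Maximum loss: €47.4.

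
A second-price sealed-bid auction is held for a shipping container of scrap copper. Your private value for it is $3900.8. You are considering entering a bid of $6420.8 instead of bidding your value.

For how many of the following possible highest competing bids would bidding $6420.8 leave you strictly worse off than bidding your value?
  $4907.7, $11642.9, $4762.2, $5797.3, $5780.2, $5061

The deviation hurts exactly when the highest competing bid lies strictly between $3900.8 and $6420.8 — overbidding then wins at a price above your value.
$4907.7: inside the interval → strictly worse (loss $1006.9).
$11642.9: above both → same outcome either way.
$4762.2: inside the interval → strictly worse (loss $861.4).
$5797.3: inside the interval → strictly worse (loss $1896.5).
$5780.2: inside the interval → strictly worse (loss $1879.4).
$5061: inside the interval → strictly worse (loss $1160.2).
Count: 5.

5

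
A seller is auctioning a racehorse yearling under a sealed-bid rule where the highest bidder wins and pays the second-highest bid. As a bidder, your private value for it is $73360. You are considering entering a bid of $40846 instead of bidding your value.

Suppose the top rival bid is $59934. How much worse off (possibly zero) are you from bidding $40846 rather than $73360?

Bidding your value $73360: you win (since $73360 > $59934) and pay $59934. Payoff $13426.
Bidding $40846: you lose. Payoff $0.
The competing bid $59934 lies between your shaded bid and your value, so underbidding forfeits an item you could have won at a profitable price.
Loss from deviating = $13426 − ($0) = $13426.

$13426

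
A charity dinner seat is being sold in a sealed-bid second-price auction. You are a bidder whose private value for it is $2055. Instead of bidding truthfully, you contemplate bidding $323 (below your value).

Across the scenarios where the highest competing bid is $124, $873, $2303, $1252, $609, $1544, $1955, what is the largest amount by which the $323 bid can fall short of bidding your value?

$124: same outcome either way → loss $0.
$873: truthful gives $1182, deviation gives $0 → loss $1182.
$2303: same outcome either way → loss $0.
$1252: truthful gives $803, deviation gives $0 → loss $803.
$609: truthful gives $1446, deviation gives $0 → loss $1446.
$1544: truthful gives $511, deviation gives $0 → loss $511.
$1955: truthful gives $100, deviation gives $0 → loss $100.
Maximum loss: $1446.

$1446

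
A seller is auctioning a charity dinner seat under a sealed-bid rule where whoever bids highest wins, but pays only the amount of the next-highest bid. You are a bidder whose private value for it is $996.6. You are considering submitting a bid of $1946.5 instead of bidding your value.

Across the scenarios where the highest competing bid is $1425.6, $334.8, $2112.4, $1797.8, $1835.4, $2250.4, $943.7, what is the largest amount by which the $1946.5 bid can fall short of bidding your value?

$838.8

$1425.6: truthful gives $0, deviation gives −$429 → loss $429.
$334.8: same outcome either way → loss $0.
$2112.4: same outcome either way → loss $0.
$1797.8: truthful gives $0, deviation gives −$801.2 → loss $801.2.
$1835.4: truthful gives $0, deviation gives −$838.8 → loss $838.8.
$2250.4: same outcome either way → loss $0.
$943.7: same outcome either way → loss $0.
Maximum loss: $838.8.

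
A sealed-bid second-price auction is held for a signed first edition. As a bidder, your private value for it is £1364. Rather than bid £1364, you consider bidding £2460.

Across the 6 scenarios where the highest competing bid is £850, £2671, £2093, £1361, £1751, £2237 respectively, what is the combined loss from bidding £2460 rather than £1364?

The deviation costs you only when the competing bid falls strictly between £1364 and £2460; elsewhere both bids give the same outcome.
£850: outcomes coincide → loss £0.
£2671: outcomes coincide → loss £0.
£2093: truthful payoff £0, deviation payoff −£729 → loss £729.
£1361: outcomes coincide → loss £0.
£1751: truthful payoff £0, deviation payoff −£387 → loss £387.
£2237: truthful payoff £0, deviation payoff −£873 → loss £873.
Total loss = £729 + £387 + £873 = £1989.

£1989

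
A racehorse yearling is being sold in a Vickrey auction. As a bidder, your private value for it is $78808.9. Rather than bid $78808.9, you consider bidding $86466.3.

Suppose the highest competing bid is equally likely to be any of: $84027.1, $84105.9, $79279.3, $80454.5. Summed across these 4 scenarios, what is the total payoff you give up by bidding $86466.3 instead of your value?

The deviation costs you only when the competing bid falls strictly between $78808.9 and $86466.3; elsewhere both bids give the same outcome.
$84027.1: truthful payoff $0, deviation payoff −$5218.2 → loss $5218.2.
$84105.9: truthful payoff $0, deviation payoff −$5297 → loss $5297.
$79279.3: truthful payoff $0, deviation payoff −$470.4 → loss $470.4.
$80454.5: truthful payoff $0, deviation payoff −$1645.6 → loss $1645.6.
Total loss = $5218.2 + $5297 + $470.4 + $1645.6 = $12631.2.

$12631.2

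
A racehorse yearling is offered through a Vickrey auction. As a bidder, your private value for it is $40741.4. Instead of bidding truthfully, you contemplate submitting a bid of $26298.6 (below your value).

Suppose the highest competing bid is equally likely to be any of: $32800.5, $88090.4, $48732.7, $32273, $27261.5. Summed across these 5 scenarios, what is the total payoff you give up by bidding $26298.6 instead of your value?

$29889.2

The deviation costs you only when the competing bid falls strictly between $26298.6 and $40741.4; elsewhere both bids give the same outcome.
$32800.5: truthful payoff $7940.9, deviation payoff $0 → loss $7940.9.
$88090.4: outcomes coincide → loss $0.
$48732.7: outcomes coincide → loss $0.
$32273: truthful payoff $8468.4, deviation payoff $0 → loss $8468.4.
$27261.5: truthful payoff $13479.9, deviation payoff $0 → loss $13479.9.
Total loss = $7940.9 + $8468.4 + $13479.9 = $29889.2.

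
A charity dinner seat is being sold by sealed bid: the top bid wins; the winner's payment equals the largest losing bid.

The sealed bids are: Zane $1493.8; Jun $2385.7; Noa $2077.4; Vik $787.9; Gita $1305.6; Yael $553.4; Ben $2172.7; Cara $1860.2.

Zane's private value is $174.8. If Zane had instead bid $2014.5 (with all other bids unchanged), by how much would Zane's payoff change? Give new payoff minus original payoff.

$0

The highest bid among the other bidders is $2385.7; Zane's bid doesn't change that.
Original bid $1493.8: Zane is not highest (top rival bid is $2385.7); payoff $0.
Alternative bid $2014.5: Zane is not highest (top rival bid is $2385.7); payoff $0.
Change in payoff = $0 − ($0) = $0.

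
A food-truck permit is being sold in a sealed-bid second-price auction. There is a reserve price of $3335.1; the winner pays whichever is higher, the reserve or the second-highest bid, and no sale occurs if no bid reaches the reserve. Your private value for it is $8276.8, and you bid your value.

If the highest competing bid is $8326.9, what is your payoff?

$0

Your bid $8276.8 is below the highest competing bid $8326.9, so you lose. Payoff $0.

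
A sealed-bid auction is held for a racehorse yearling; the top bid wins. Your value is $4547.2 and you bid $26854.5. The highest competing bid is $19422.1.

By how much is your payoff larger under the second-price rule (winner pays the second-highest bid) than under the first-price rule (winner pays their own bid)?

$7432.4

You have the highest bid, so you win under either rule.
Second-price: pay $19422.1 → payoff −$14874.9.
First-price: pay your own bid $26854.5 → payoff −$22307.3.
Difference = −$14874.9 − (−$22307.3) = $7432.4.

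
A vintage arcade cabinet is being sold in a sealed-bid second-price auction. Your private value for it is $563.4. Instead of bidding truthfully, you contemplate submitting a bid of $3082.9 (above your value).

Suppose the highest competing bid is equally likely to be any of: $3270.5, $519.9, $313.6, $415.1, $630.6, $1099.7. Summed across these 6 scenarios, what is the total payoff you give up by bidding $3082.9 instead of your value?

The deviation costs you only when the competing bid falls strictly between $563.4 and $3082.9; elsewhere both bids give the same outcome.
$3270.5: outcomes coincide → loss $0.
$519.9: outcomes coincide → loss $0.
$313.6: outcomes coincide → loss $0.
$415.1: outcomes coincide → loss $0.
$630.6: truthful payoff $0, deviation payoff −$67.2 → loss $67.2.
$1099.7: truthful payoff $0, deviation payoff −$536.3 → loss $536.3.
Total loss = $67.2 + $536.3 = $603.5.

$603.5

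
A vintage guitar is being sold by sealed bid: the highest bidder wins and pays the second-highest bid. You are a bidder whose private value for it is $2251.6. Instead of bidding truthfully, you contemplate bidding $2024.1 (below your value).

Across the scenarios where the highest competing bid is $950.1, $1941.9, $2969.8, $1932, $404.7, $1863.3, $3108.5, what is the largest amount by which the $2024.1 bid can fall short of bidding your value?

$950.1: same outcome either way → loss $0.
$1941.9: same outcome either way → loss $0.
$2969.8: same outcome either way → loss $0.
$1932: same outcome either way → loss $0.
$404.7: same outcome either way → loss $0.
$1863.3: same outcome either way → loss $0.
$3108.5: same outcome either way → loss $0.
Maximum loss: $0.

$0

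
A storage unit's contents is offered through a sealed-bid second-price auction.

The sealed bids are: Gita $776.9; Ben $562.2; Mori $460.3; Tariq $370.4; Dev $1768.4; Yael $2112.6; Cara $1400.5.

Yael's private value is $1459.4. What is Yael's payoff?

Highest bid: Yael at $2112.6, so Yael wins.
Second-highest bid: Dev at $1768.4 — that is the price the winner pays.
Yael's payoff = value − price = $1459.4 − $1768.4 = −$309.

−$309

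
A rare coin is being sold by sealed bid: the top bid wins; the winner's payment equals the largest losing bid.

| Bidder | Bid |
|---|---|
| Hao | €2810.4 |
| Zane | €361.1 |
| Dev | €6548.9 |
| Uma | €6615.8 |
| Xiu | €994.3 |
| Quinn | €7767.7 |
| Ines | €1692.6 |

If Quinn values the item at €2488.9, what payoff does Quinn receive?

Highest bid: Quinn at €7767.7, so Quinn wins.
Second-highest bid: Uma at €6615.8 — that is the price the winner pays.
Quinn's payoff = value − price = €2488.9 − €6615.8 = −€4126.9.

−€4126.9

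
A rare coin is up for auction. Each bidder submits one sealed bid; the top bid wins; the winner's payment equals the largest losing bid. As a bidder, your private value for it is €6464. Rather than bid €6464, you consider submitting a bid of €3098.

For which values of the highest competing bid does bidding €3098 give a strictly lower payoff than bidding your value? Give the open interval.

(€3098, €6464)

If the competing bid is below €3098, both bids win at the same price — no difference.
If it is above €6464, both bids lose — no difference.
If it lies strictly between €3098 and €6464, bidding your value wins at a price below your value (positive payoff) while bidding €3098 loses (payoff 0).
So the deviation strictly hurts on the open interval (€3098, €6464).
Truthful bidding weakly dominates here: raising your bid can only win items priced above your value, and lowering it can only forfeit items priced below.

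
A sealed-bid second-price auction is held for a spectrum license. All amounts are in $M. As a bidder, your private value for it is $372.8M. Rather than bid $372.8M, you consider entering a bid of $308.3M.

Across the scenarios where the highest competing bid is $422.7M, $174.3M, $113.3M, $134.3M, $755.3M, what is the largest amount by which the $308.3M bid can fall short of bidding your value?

$0M

$422.7M: same outcome either way → loss $0M.
$174.3M: same outcome either way → loss $0M.
$113.3M: same outcome either way → loss $0M.
$134.3M: same outcome either way → loss $0M.
$755.3M: same outcome either way → loss $0M.
Maximum loss: $0M.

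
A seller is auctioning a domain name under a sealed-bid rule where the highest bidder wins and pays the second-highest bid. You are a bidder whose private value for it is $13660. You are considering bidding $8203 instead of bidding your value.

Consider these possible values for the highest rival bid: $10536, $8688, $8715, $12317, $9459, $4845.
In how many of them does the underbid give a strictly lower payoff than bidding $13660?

The deviation hurts exactly when the highest competing bid lies strictly between $8203 and $13660 — underbidding then forfeits a profitable win.
$10536: inside the interval → strictly worse (loss $3124).
$8688: inside the interval → strictly worse (loss $4972).
$8715: inside the interval → strictly worse (loss $4945).
$12317: inside the interval → strictly worse (loss $1343).
$9459: inside the interval → strictly worse (loss $4201).
$4845: below both → same outcome either way.
Count: 5.

5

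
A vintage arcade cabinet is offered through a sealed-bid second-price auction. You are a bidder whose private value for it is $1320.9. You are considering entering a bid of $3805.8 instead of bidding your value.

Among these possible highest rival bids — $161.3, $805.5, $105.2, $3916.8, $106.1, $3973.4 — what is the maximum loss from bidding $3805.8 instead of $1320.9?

$161.3: same outcome either way → loss $0.
$805.5: same outcome either way → loss $0.
$105.2: same outcome either way → loss $0.
$3916.8: same outcome either way → loss $0.
$106.1: same outcome either way → loss $0.
$3973.4: same outcome either way → loss $0.
Maximum loss: $0.

$0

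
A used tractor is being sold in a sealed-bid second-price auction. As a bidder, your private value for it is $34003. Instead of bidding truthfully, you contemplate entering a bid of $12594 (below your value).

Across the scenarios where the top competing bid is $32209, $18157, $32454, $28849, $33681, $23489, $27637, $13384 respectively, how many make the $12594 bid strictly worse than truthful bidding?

8

The deviation hurts exactly when the highest competing bid lies strictly between $12594 and $34003 — underbidding then forfeits a profitable win.
$32209: inside the interval → strictly worse (loss $1794).
$18157: inside the interval → strictly worse (loss $15846).
$32454: inside the interval → strictly worse (loss $1549).
$28849: inside the interval → strictly worse (loss $5154).
$33681: inside the interval → strictly worse (loss $322).
$23489: inside the interval → strictly worse (loss $10514).
$27637: inside the interval → strictly worse (loss $6366).
$13384: inside the interval → strictly worse (loss $20619).
Count: 8.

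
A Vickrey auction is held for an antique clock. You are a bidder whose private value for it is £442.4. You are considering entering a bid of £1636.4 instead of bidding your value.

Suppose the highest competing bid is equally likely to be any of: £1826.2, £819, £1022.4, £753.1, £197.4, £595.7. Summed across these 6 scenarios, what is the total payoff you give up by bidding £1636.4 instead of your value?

The deviation costs you only when the competing bid falls strictly between £442.4 and £1636.4; elsewhere both bids give the same outcome.
£1826.2: outcomes coincide → loss £0.
£819: truthful payoff £0, deviation payoff −£376.6 → loss £376.6.
£1022.4: truthful payoff £0, deviation payoff −£580 → loss £580.
£753.1: truthful payoff £0, deviation payoff −£310.7 → loss £310.7.
£197.4: outcomes coincide → loss £0.
£595.7: truthful payoff £0, deviation payoff −£153.3 → loss £153.3.
Total loss = £376.6 + £580 + £310.7 + £153.3 = £1420.6.

£1420.6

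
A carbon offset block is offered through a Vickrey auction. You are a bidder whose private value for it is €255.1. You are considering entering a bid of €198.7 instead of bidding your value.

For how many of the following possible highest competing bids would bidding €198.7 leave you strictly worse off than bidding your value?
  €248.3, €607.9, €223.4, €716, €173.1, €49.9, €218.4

3

The deviation hurts exactly when the highest competing bid lies strictly between €198.7 and €255.1 — underbidding then forfeits a profitable win.
€248.3: inside the interval → strictly worse (loss €6.8).
€607.9: above both → same outcome either way.
€223.4: inside the interval → strictly worse (loss €31.7).
€716: above both → same outcome either way.
€173.1: below both → same outcome either way.
€49.9: below both → same outcome either way.
€218.4: inside the interval → strictly worse (loss €36.7).
Count: 3.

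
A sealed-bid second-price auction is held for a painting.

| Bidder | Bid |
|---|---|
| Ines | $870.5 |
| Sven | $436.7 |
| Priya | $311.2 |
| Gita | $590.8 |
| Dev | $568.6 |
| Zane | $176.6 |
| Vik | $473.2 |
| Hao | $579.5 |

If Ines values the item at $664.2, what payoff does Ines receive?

$73.4

Highest bid: Ines at $870.5, so Ines wins.
Second-highest bid: Gita at $590.8 — that is the price the winner pays.
Ines's payoff = value − price = $664.2 − $590.8 = $73.4.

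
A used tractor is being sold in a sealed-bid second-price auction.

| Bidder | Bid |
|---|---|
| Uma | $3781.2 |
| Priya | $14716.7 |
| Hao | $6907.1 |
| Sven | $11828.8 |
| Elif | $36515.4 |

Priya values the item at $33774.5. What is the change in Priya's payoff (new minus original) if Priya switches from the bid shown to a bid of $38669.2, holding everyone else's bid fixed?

The highest bid among the other bidders is $36515.4; Priya's bid doesn't change that.
Original bid $14716.7: Priya is not highest (top rival bid is $36515.4); payoff $0.
Alternative bid $38669.2: Priya is highest, pays the top rival bid $36515.4; payoff $33774.5 − $36515.4 = −$2740.9.
Change in payoff = −$2740.9 − ($0) = −$2740.9.

−$2740.9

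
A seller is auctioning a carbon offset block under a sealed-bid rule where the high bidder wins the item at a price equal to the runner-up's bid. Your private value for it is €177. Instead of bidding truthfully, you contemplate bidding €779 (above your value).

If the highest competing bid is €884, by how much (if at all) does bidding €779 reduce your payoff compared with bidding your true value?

€0

Bidding your value €177: you lose (since €177 < €884). Payoff €0.
Bidding €779: you lose. Payoff €0.
Difference = €0 − €0 = €0; both bids lead to the same outcome because the competing bid is above both your value and your alternative bid.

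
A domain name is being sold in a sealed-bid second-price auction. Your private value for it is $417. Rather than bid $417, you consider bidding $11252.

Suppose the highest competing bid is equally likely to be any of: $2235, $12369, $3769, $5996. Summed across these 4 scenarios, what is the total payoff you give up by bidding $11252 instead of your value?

$10749

The deviation costs you only when the competing bid falls strictly between $417 and $11252; elsewhere both bids give the same outcome.
$2235: truthful payoff $0, deviation payoff −$1818 → loss $1818.
$12369: outcomes coincide → loss $0.
$3769: truthful payoff $0, deviation payoff −$3352 → loss $3352.
$5996: truthful payoff $0, deviation payoff −$5579 → loss $5579.
Total loss = $1818 + $3352 + $5579 = $10749.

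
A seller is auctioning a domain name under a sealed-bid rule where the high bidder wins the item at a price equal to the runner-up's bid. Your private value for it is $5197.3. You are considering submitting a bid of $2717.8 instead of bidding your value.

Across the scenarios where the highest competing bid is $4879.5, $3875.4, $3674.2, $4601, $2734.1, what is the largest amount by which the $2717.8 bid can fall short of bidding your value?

$2463.2

$4879.5: truthful gives $317.8, deviation gives $0 → loss $317.8.
$3875.4: truthful gives $1321.9, deviation gives $0 → loss $1321.9.
$3674.2: truthful gives $1523.1, deviation gives $0 → loss $1523.1.
$4601: truthful gives $596.3, deviation gives $0 → loss $596.3.
$2734.1: truthful gives $2463.2, deviation gives $0 → loss $2463.2.
Maximum loss: $2463.2.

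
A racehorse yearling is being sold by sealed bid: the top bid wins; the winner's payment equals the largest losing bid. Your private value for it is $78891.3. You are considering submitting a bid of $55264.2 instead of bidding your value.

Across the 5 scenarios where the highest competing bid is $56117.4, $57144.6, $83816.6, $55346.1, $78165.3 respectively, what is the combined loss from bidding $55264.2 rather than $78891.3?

The deviation costs you only when the competing bid falls strictly between $55264.2 and $78891.3; elsewhere both bids give the same outcome.
$56117.4: truthful payoff $22773.9, deviation payoff $0 → loss $22773.9.
$57144.6: truthful payoff $21746.7, deviation payoff $0 → loss $21746.7.
$83816.6: outcomes coincide → loss $0.
$55346.1: truthful payoff $23545.2, deviation payoff $0 → loss $23545.2.
$78165.3: truthful payoff $726, deviation payoff $0 → loss $726.
Total loss = $22773.9 + $21746.7 + $23545.2 + $726 = $68791.8.
Because the price is fixed by the runner-up's bid, deviating from your value can only change a good outcome into a bad one — never the reverse.

$68791.8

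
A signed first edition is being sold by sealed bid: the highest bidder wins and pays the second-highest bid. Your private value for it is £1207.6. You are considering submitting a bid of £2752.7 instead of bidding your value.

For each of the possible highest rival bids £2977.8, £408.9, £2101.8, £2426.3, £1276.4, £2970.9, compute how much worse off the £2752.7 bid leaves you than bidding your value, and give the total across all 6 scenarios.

£2181.7

The deviation costs you only when the competing bid falls strictly between £1207.6 and £2752.7; elsewhere both bids give the same outcome.
£2977.8: outcomes coincide → loss £0.
£408.9: outcomes coincide → loss £0.
£2101.8: truthful payoff £0, deviation payoff −£894.2 → loss £894.2.
£2426.3: truthful payoff £0, deviation payoff −£1218.7 → loss £1218.7.
£1276.4: truthful payoff £0, deviation payoff −£68.8 → loss £68.8.
£2970.9: outcomes coincide → loss £0.
Total loss = £894.2 + £1218.7 + £68.8 = £2181.7.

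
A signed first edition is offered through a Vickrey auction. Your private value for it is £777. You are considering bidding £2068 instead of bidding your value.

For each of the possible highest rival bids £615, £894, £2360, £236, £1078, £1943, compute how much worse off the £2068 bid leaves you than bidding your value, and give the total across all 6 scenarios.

The deviation costs you only when the competing bid falls strictly between £777 and £2068; elsewhere both bids give the same outcome.
£615: outcomes coincide → loss £0.
£894: truthful payoff £0, deviation payoff −£117 → loss £117.
£2360: outcomes coincide → loss £0.
£236: outcomes coincide → loss £0.
£1078: truthful payoff £0, deviation payoff −£301 → loss £301.
£1943: truthful payoff £0, deviation payoff −£1166 → loss £1166.
Total loss = £117 + £301 + £1166 = £1584.

£1584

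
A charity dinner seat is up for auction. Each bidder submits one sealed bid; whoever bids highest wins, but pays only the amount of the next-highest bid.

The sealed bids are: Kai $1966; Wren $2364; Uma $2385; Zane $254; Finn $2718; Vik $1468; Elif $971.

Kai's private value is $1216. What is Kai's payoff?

Highest bid: Finn at $2718, so Finn wins.
Second-highest bid: Uma at $2385 — that is the price the winner pays.
Kai did not win, so Kai pays nothing and receives nothing: payoff $0.

$0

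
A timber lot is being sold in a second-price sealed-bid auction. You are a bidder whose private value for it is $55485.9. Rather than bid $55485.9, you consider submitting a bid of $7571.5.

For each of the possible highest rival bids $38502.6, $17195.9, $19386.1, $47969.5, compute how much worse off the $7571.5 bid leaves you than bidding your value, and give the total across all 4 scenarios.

The deviation costs you only when the competing bid falls strictly between $7571.5 and $55485.9; elsewhere both bids give the same outcome.
$38502.6: truthful payoff $16983.3, deviation payoff $0 → loss $16983.3.
$17195.9: truthful payoff $38290, deviation payoff $0 → loss $38290.
$19386.1: truthful payoff $36099.8, deviation payoff $0 → loss $36099.8.
$47969.5: truthful payoff $7516.4, deviation payoff $0 → loss $7516.4.
Total loss = $16983.3 + $38290 + $36099.8 + $7516.4 = $98889.5.

$98889.5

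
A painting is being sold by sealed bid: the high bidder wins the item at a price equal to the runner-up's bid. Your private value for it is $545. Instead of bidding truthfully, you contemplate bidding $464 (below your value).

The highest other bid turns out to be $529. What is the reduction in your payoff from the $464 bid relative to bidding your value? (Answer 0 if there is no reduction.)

$16

Bidding your value $545: you win (since $545 > $529) and pay $529. Payoff $16.
Bidding $464: you lose. Payoff $0.
The competing bid $529 lies between your shaded bid and your value, so underbidding forfeits an item you could have won at a profitable price.
Loss from deviating = $16 − ($0) = $16.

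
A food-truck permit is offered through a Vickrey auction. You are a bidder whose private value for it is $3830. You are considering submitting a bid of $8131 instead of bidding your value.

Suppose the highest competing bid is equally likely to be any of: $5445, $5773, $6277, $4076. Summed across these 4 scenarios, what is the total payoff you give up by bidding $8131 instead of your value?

$6251

The deviation costs you only when the competing bid falls strictly between $3830 and $8131; elsewhere both bids give the same outcome.
$5445: truthful payoff $0, deviation payoff −$1615 → loss $1615.
$5773: truthful payoff $0, deviation payoff −$1943 → loss $1943.
$6277: truthful payoff $0, deviation payoff −$2447 → loss $2447.
$4076: truthful payoff $0, deviation payoff −$246 → loss $246.
Total loss = $1615 + $1943 + $2447 + $246 = $6251.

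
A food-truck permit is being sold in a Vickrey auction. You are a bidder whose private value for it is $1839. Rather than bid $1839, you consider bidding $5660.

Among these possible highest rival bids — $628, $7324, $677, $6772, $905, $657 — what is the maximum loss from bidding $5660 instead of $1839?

$0

$628: same outcome either way → loss $0.
$7324: same outcome either way → loss $0.
$677: same outcome either way → loss $0.
$6772: same outcome either way → loss $0.
$905: same outcome either way → loss $0.
$657: same outcome either way → loss $0.
Maximum loss: $0.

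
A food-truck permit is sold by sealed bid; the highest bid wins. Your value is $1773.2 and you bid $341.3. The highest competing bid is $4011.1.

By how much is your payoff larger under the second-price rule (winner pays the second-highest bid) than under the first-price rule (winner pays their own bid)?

Your bid $341.3 is below $4011.1, so you lose under either rule.
Payoff is $0 in both cases; difference = $0.

$0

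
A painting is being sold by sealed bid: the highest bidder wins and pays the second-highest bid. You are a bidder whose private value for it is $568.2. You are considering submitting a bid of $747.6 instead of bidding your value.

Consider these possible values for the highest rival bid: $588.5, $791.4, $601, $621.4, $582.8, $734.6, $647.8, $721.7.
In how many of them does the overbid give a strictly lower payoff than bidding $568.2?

The deviation hurts exactly when the highest competing bid lies strictly between $568.2 and $747.6 — overbidding then wins at a price above your value.
$588.5: inside the interval → strictly worse (loss $20.3).
$791.4: above both → same outcome either way.
$601: inside the interval → strictly worse (loss $32.8).
$621.4: inside the interval → strictly worse (loss $53.2).
$582.8: inside the interval → strictly worse (loss $14.6).
$734.6: inside the interval → strictly worse (loss $166.4).
$647.8: inside the interval → strictly worse (loss $79.6).
$721.7: inside the interval → strictly worse (loss $153.5).
Count: 7.

7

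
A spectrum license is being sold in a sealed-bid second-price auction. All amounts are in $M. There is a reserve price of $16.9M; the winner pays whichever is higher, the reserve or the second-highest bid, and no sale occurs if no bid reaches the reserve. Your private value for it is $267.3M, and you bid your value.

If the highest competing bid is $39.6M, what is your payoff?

Your bid $267.3M is the highest and exceeds the reserve.
Price = max(second-highest bid, reserve) = max($39.6M, $16.9M) = $39.6M.
Payoff = $267.3M − $39.6M = $227.7M.

$227.7M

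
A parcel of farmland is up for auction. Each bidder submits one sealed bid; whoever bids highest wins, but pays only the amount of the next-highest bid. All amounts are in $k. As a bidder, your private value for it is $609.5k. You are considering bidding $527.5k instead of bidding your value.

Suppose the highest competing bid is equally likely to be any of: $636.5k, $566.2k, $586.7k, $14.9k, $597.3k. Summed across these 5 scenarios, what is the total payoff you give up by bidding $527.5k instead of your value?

$78.3k

The deviation costs you only when the competing bid falls strictly between $527.5k and $609.5k; elsewhere both bids give the same outcome.
$636.5k: outcomes coincide → loss $0k.
$566.2k: truthful payoff $43.3k, deviation payoff $0k → loss $43.3k.
$586.7k: truthful payoff $22.8k, deviation payoff $0k → loss $22.8k.
$14.9k: outcomes coincide → loss $0k.
$597.3k: truthful payoff $12.2k, deviation payoff $0k → loss $12.2k.
Total loss = $43.3k + $22.8k + $12.2k = $78.3k.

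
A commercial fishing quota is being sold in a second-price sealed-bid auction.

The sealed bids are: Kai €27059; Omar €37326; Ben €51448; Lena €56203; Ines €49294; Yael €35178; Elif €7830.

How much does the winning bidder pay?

€51448

Highest bid: Lena at €56203, so Lena wins.
Second-highest bid: Ben at €51448 — that is the price the winner pays.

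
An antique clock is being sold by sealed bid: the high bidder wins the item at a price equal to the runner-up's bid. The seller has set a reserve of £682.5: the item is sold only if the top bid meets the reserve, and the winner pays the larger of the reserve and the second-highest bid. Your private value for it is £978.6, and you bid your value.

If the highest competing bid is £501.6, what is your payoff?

£296.1

Your bid £978.6 is the highest and exceeds the reserve.
Price = max(second-highest bid, reserve) = max(£501.6, £682.5) = £682.5.
Payoff = £978.6 − £682.5 = £296.1.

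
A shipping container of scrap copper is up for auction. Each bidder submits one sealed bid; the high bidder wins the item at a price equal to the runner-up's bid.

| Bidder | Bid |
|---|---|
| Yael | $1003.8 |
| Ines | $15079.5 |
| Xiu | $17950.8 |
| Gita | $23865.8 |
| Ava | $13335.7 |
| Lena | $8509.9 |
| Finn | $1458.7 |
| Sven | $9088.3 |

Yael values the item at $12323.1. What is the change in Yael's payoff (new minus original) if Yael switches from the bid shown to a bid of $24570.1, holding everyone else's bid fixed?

−$11542.7

The highest bid among the other bidders is $23865.8; Yael's bid doesn't change that.
Original bid $1003.8: Yael is not highest (top rival bid is $23865.8); payoff $0.
Alternative bid $24570.1: Yael is highest, pays the top rival bid $23865.8; payoff $12323.1 − $23865.8 = −$11542.7.
Change in payoff = −$11542.7 − ($0) = −$11542.7.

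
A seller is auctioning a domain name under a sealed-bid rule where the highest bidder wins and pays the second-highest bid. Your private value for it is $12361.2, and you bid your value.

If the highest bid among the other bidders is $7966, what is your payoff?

Your bid $12361.2 exceeds the highest competing bid $7966, so you win.
In a second-price auction the winner pays the second-highest bid, $7966.
Payoff = value − price = $12361.2 − $7966 = $4395.2.

$4395.2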